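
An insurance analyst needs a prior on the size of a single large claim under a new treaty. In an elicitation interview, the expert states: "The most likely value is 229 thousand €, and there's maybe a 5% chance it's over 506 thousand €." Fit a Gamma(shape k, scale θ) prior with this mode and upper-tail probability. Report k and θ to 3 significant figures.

k ≈ 5.38, θ ≈ 52.3

Gamma(k,θ) with k>1 has mode (k−1)θ, so θ = 229/(k−1).
Need P(X < 506) = 0.95 with θ tied to k this way. Start at k = 2, θ = 229: P(X<506) ≈ 0.648.
Too low — raise k to concentrate. Iterating converges to k ≈ 5.38.
Then θ = 229/(5.38−1) ≈ 52.3.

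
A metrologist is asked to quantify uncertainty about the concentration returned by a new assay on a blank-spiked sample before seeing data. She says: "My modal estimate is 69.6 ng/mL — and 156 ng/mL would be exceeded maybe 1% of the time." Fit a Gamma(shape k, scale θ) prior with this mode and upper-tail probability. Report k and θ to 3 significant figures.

Gamma(k,θ) with k>1 has mode (k−1)θ, so θ = 69.6/(k−1).
Need P(X < 156) = 0.99 with θ tied to k this way. Start at k = 2, θ = 69.6: P(X<156) ≈ 0.655.
Too low — raise k to concentrate. Iterating converges to k ≈ 8.37.
Then θ = 69.6/(8.37−1) ≈ 9.44.

k ≈ 8.37, θ ≈ 9.44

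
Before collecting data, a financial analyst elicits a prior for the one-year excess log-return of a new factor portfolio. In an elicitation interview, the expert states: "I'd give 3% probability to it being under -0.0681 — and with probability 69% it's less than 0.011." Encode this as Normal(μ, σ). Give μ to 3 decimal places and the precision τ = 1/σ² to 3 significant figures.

μ = -0.006, τ = 903

For Normal(μ,σ), the p-quantile is μ + z_p·σ. Here z_{0.03} = -1.881, z_{0.69} = 0.4959.
So -0.0681 = μ − 1.881σ and 0.011 = μ + 0.4959σ.
Subtracting: σ = (0.011 − -0.0681)/(0.4959 − (-1.881)) = 0.033.
Then μ = -0.0681 − (-1.881)·0.033 = -0.006.
Precision τ = 1/σ² = 1/0.03328² = 903.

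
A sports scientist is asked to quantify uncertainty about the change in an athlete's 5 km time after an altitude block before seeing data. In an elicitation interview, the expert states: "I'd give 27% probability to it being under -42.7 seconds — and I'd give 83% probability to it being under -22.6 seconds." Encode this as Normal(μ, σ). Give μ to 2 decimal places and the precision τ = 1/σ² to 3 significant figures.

The p-quantile of Normal(μ,σ) is μ + z_p·σ, with z_{0.27} = -0.6128 and z_{0.83} = 0.9542.
Eliminate σ: μ = (z₂·x₁ − z₁·x₂)/(z₂ − z₁) = (0.9542·-42.7 − (-0.6128)·-22.6)/1.567 = -34.84.
Then σ = (x₂ − x₁)/(z₂ − z₁) = (-22.6 − -42.7)/1.567 = 12.83.
Precision τ = 1/σ² = 1/12.83² = 0.00608.

μ = -34.84, τ = 0.00608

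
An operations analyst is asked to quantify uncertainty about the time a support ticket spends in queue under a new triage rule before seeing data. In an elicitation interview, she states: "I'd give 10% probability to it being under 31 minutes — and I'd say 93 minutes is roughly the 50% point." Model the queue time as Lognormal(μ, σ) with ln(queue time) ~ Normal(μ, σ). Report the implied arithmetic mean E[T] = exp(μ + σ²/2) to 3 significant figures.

If T ~ Lognormal(μ,σ) then ln T ~ Normal(μ,σ), so the p-quantile of ln T is μ + z_p·σ.
ln(31) = 3.434 and ln(93) = 4.533; z_{0.1} = -1.282, z_{0.5} = 0.
σ = (4.533 − 3.434)/(0 − (-1.282)) = 0.857.
μ = 3.434 − (-1.282)·0.857 = 4.533.
E[T] = exp(μ + σ²/2) = exp(4.533 + 0.3674) = 134 minutes.

E[T] ≈ 134 minutes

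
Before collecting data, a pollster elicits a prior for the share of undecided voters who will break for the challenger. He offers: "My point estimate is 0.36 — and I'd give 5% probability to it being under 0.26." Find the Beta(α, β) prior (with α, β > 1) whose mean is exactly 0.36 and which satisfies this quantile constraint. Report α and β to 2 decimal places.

α ≈ 20.91, β ≈ 37.17

With mean 0.36 fixed, write α = 0.36s, β = 0.64s where s = α+β.
Need P(θ < 0.26) = 0.05 under Beta(0.36s, 0.64s). Normal approximation: (q−m)/√(m(1−m)/s) ≈ z_{0.05} = -1.64, so s ≈ 0.36·0.64·(-1.64)²/(0.26−0.36)² = 62.3.
At s = 62.3: P(θ<0.26) ≈ 0.044. Adjusting to match 0.05 gives s ≈ 58.08.
So α = 0.36·58.08 ≈ 20.91, β = 0.64·58.08 ≈ 37.17.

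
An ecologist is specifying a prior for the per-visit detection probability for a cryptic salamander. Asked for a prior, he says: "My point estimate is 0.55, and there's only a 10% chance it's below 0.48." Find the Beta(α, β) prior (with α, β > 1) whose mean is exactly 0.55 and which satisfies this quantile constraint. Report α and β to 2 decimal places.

With mean 0.55 fixed, write α = 0.55s, β = 0.45s where s = α+β.
Need P(θ < 0.48) = 0.1 under Beta(0.55s, 0.45s). Normal approximation: (q−m)/√(m(1−m)/s) ≈ z_{0.1} = -1.28, so s ≈ 0.55·0.45·(-1.28)²/(0.48−0.55)² = 83.0.
At s = 83.0: P(θ<0.48) ≈ 0.100. Adjusting to match 0.1 gives s ≈ 83.24.
So α = 0.55·83.24 ≈ 45.78, β = 0.45·83.24 ≈ 37.46.

α ≈ 45.78, β ≈ 37.46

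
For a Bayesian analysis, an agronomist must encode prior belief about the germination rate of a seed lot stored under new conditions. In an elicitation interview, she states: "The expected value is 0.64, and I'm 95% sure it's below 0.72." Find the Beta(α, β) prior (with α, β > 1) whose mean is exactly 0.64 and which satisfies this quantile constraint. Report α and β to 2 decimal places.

α ≈ 59.12, β ≈ 33.25

With mean 0.64 fixed, write α = 0.64s, β = 0.36s where s = α+β.
Need P(θ < 0.72) = 0.95 under Beta(0.64s, 0.36s). Normal approximation: (q−m)/√(m(1−m)/s) ≈ z_{0.95} = 1.64, so s ≈ 0.64·0.36·(1.64)²/(0.72−0.64)² = 97.4.
At s = 97.4: P(θ<0.72) ≈ 0.955. Adjusting to match 0.95 gives s ≈ 92.37.
So α = 0.64·92.37 ≈ 59.12, β = 0.36·92.37 ≈ 33.25.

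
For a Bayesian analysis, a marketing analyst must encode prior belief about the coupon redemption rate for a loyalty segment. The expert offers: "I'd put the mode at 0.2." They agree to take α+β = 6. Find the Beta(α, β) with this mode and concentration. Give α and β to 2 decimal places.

α = 1.80, β = 4.20

For α,β > 1 the Beta mode is (α−1)/(α+β−2). With α+β = 6, the mode is (α−1)/4.
Set (α−1)/4 = 0.2 → α = 1 + 0.2·4 = 1.80.
β = 6 − α = 4.20.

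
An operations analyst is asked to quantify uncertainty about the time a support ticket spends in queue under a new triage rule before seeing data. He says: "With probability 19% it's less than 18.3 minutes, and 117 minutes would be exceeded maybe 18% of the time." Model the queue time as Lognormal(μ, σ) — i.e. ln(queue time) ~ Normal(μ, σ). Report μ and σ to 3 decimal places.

μ ≈ 3.815, σ ≈ 1.035

If T ~ Lognormal(μ,σ) then ln T ~ Normal(μ,σ), so the p-quantile of ln T is μ + z_p·σ.
ln(18.3) = 2.907 and ln(117) = 4.762; z_{0.19} = -0.8779, z_{0.82} = 0.9154.
σ = (4.762 − 2.907)/(0.9154 − (-0.8779)) = 1.035.
μ = 2.907 − (-0.8779)·1.035 = 3.815.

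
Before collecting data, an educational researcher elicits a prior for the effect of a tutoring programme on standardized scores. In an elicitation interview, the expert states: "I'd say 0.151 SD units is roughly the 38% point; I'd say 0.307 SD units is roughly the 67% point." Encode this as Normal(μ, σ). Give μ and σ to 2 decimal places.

μ = 0.21, σ = 0.21

The p-quantile of Normal(μ,σ) is μ + z_p·σ, with z_{0.38} = -0.3055 and z_{0.67} = 0.4399.
Eliminate σ: μ = (z₂·x₁ − z₁·x₂)/(z₂ − z₁) = (0.4399·0.151 − (-0.3055)·0.307)/0.7454 = 0.21.
Then σ = (x₂ − x₁)/(z₂ − z₁) = (0.307 − 0.151)/0.7454 = 0.21.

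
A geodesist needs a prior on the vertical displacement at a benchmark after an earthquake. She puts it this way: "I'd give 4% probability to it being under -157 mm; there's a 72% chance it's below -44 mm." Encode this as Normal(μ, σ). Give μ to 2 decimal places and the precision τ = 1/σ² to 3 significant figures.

μ = -72.22, τ = 0.000426

For Normal(μ,σ), the p-quantile is μ + z_p·σ. Here z_{0.04} = -1.751, z_{0.72} = 0.5828.
So -157 = μ − 1.751σ and -44 = μ + 0.5828σ.
Subtracting: σ = (-44 − -157)/(0.5828 − (-1.751)) = 48.42.
Then μ = -157 − (-1.751)·48.42 = -72.22.
Precision τ = 1/σ² = 1/48.42² = 0.000426.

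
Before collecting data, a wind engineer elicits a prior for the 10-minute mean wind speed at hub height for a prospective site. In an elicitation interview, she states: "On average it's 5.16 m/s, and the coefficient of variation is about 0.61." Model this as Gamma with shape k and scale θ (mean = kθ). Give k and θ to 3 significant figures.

k ≈ 2.69, θ ≈ 1.92

For Gamma(k, scale θ): mean = kθ, variance = kθ², so CV = 1/√k.
CV = 0.61, hence k = 1/CV² = 2.69.
Then θ = mean/k = 5.16/2.69 = 1.92.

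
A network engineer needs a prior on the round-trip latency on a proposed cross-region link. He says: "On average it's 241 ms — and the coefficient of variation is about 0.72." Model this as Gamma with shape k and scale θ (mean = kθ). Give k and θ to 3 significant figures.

For Gamma(k, scale θ): mean = kθ, variance = kθ², so CV = 1/√k.
CV = 0.72, hence k = 1/CV² = 1.93.
Then θ = mean/k = 241/1.93 = 125.

k ≈ 1.93, θ ≈ 125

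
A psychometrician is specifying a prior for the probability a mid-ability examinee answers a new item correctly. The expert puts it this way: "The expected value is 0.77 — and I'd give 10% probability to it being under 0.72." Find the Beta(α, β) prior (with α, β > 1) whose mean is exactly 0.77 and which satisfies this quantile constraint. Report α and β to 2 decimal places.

α ≈ 92.55, β ≈ 27.64

With mean 0.77 fixed, write α = 0.77s, β = 0.23s where s = α+β.
Need P(θ < 0.72) = 0.1 under Beta(0.77s, 0.23s). Normal approximation: (q−m)/√(m(1−m)/s) ≈ z_{0.1} = -1.28, so s ≈ 0.77·0.23·(-1.28)²/(0.72−0.77)² = 116.3.
At s = 116.3: P(θ<0.72) ≈ 0.103. Adjusting to match 0.1 gives s ≈ 120.19.
So α = 0.77·120.19 ≈ 92.55, β = 0.23·120.19 ≈ 27.64.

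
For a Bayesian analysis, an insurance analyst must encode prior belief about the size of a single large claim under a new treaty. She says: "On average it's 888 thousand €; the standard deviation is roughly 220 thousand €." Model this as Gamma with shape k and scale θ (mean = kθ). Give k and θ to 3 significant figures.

For Gamma(k, scale θ): mean = kθ, variance = kθ², so CV = 1/√k.
CV = SD/mean = 220/888 = 0.2477, hence k = 1/CV² = 16.3.
Then θ = mean/k = 888/16.3 = 54.5.

k ≈ 16.3, θ ≈ 54.5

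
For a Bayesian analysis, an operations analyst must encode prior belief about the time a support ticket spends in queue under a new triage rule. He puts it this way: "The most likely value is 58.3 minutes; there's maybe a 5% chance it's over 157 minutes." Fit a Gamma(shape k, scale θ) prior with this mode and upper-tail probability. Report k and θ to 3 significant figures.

Gamma(k,θ) with k>1 has mode (k−1)θ, so θ = 58.3/(k−1).
Need P(X < 157) = 0.95 with θ tied to k this way. Start at k = 2, θ = 58.3: P(X<157) ≈ 0.750.
Too low — raise k to concentrate. Iterating converges to k ≈ 3.74.
Then θ = 58.3/(3.74−1) ≈ 21.3.

k ≈ 3.74, θ ≈ 21.3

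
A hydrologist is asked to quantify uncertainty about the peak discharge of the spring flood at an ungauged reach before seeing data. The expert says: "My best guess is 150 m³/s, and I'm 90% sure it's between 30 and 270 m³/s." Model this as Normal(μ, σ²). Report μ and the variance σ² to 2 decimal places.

μ = 150.00, σ² = 5322.41

A symmetric 90% interval runs μ ± z·σ with z = 1.645.
Half-width = 120, so σ = 120/1.645 = 72.955 and σ² = 5322.41.
μ is the stated best guess, 150.00.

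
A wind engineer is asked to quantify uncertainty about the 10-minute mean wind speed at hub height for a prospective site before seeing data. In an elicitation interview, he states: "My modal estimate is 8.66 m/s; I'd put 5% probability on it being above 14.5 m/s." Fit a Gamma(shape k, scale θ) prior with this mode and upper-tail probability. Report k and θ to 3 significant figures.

k ≈ 11.5, θ ≈ 0.824

Gamma(k,θ) with k>1 has mode (k−1)θ, so θ = 8.66/(k−1).
Need P(X < 14.5) = 0.95 with θ tied to k this way. Start at k = 2, θ = 8.66: P(X<14.5) ≈ 0.499.
Too low — raise k to concentrate. Iterating converges to k ≈ 11.5.
Then θ = 8.66/(11.5−1) ≈ 0.824.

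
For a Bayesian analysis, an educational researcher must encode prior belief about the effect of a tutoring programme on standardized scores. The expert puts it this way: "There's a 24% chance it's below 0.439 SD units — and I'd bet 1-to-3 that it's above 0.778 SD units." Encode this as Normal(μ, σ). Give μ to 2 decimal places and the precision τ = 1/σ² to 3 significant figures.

The p-quantile of Normal(μ,σ) is μ + z_p·σ, with z_{0.24} = -0.7063 and z_{0.75} = 0.6745.
Eliminate σ: μ = (z₂·x₁ − z₁·x₂)/(z₂ − z₁) = (0.6745·0.439 − (-0.7063)·0.778)/1.381 = 0.61.
Then σ = (x₂ − x₁)/(z₂ − z₁) = (0.778 − 0.439)/1.381 = 0.25.
Precision τ = 1/σ² = 1/0.2455² = 16.6.

μ = 0.61, τ = 16.6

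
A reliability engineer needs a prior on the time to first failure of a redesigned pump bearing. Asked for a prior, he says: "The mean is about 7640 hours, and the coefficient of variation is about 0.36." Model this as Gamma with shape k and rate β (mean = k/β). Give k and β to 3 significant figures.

k ≈ 7.72, β ≈ 0.00101

For Gamma(k, rate β): mean = k/β, variance = k/β², so CV = 1/√k.
CV = 0.36, hence k = 1/CV² = 7.72.
Then β = k/mean = 7.72/7640 = 0.00101.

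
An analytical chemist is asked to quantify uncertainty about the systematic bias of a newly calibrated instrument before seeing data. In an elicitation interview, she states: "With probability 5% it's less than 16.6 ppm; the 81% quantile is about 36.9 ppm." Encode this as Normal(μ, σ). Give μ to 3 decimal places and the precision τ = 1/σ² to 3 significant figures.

μ = 29.836, τ = 0.0154

For Normal(μ,σ), the p-quantile is μ + z_p·σ. Here z_{0.05} = -1.645, z_{0.81} = 0.8779.
So 16.6 = μ − 1.645σ and 36.9 = μ + 0.8779σ.
Subtracting: σ = (36.9 − 16.6)/(0.8779 − (-1.645)) = 8.047.
Then μ = 16.6 − (-1.645)·8.047 = 29.836.
Precision τ = 1/σ² = 1/8.047² = 0.0154.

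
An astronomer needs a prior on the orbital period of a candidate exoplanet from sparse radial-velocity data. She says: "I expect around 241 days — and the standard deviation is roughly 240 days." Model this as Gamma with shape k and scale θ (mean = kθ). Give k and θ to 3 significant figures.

For Gamma(k, scale θ): mean = kθ, variance = kθ², so CV = 1/√k.
CV = SD/mean = 240/241 = 0.9959, hence k = 1/CV² = 1.01.
Then θ = mean/k = 241/1.01 = 239.

k ≈ 1.01, θ ≈ 239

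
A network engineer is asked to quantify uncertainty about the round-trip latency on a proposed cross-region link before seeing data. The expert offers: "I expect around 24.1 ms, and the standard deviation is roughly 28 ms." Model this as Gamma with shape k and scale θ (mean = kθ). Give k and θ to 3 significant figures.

k ≈ 0.741, θ ≈ 32.5

For Gamma(k, scale θ): mean = kθ, variance = kθ², so CV = 1/√k.
CV = SD/mean = 28/24.1 = 1.162, hence k = 1/CV² = 0.741.
Then θ = mean/k = 24.1/0.741 = 32.5.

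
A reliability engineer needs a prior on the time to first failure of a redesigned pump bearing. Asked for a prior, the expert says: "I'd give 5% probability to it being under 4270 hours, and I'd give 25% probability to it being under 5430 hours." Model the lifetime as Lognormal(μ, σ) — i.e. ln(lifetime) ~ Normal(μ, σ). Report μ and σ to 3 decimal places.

μ ≈ 8.767, σ ≈ 0.248

If T ~ Lognormal(μ,σ) then ln T ~ Normal(μ,σ), so the p-quantile of ln T is μ + z_p·σ.
ln(4270) = 8.359 and ln(5430) = 8.6; z_{0.05} = -1.645, z_{0.25} = -0.6745.
σ = (8.6 − 8.359)/(-0.6745 − (-1.645)) = 0.248.
μ = 8.359 − (-1.645)·0.248 = 8.767.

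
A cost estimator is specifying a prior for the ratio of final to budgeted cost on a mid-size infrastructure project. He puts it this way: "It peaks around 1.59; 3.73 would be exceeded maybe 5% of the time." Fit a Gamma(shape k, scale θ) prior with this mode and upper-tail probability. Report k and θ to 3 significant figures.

Gamma(k,θ) with k>1 has mode (k−1)θ, so θ = 1.59/(k−1).
Need P(X < 3.73) = 0.95 with θ tied to k this way. Start at k = 2, θ = 1.59: P(X<3.73) ≈ 0.680.
Too low — raise k to concentrate. Iterating converges to k ≈ 4.76.
Then θ = 1.59/(4.76−1) ≈ 0.423.

k ≈ 4.76, θ ≈ 0.423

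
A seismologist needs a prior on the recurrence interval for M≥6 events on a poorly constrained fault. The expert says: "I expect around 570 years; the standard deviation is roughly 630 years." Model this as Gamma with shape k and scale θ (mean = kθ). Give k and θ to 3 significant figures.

For Gamma(k, scale θ): mean = kθ, variance = kθ², so CV = 1/√k.
CV = SD/mean = 630/570 = 1.105, hence k = 1/CV² = 0.819.
Then θ = mean/k = 570/0.819 = 696.

k ≈ 0.819, θ ≈ 696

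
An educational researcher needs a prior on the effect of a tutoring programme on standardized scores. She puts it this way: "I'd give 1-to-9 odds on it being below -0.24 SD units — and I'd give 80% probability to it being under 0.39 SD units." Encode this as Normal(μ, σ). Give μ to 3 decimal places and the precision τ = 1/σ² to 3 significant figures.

The p-quantile of Normal(μ,σ) is μ + z_p·σ, with z_{0.1} = -1.282 and z_{0.8} = 0.8416.
Eliminate σ: μ = (z₂·x₁ − z₁·x₂)/(z₂ − z₁) = (0.8416·-0.24 − (-1.282)·0.39)/2.123 = 0.140.
Then σ = (x₂ − x₁)/(z₂ − z₁) = (0.39 − -0.24)/2.123 = 0.297.
Precision τ = 1/σ² = 1/0.2967² = 11.4.

μ = 0.140, τ = 11.4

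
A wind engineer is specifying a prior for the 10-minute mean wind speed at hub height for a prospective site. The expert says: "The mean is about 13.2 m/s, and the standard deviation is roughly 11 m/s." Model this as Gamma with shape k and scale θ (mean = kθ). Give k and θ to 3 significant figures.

For Gamma(k, scale θ): mean = kθ, variance = kθ², so CV = 1/√k.
CV = SD/mean = 11/13.2 = 0.8333, hence k = 1/CV² = 1.44.
Then θ = mean/k = 13.2/1.44 = 9.17.

k ≈ 1.44, θ ≈ 9.17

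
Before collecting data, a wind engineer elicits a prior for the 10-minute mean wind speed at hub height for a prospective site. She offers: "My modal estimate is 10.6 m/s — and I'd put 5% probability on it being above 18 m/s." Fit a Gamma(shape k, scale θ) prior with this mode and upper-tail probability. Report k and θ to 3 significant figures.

k ≈ 11, θ ≈ 1.06

Gamma(k,θ) with k>1 has mode (k−1)θ, so θ = 10.6/(k−1).
Need P(X < 18) = 0.95 with θ tied to k this way. Start at k = 2, θ = 10.6: P(X<18) ≈ 0.506.
Too low — raise k to concentrate. Iterating converges to k ≈ 11.
Then θ = 10.6/(11−1) ≈ 1.06.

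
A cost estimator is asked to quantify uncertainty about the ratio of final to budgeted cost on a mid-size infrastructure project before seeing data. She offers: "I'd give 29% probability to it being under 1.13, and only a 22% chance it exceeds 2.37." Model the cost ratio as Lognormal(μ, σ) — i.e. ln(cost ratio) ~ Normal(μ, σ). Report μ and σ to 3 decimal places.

If T ~ Lognormal(μ,σ) then ln T ~ Normal(μ,σ), so the p-quantile of ln T is μ + z_p·σ.
ln(1.13) = 0.1222 and ln(2.37) = 0.8629; z_{0.29} = -0.5534, z_{0.78} = 0.7722.
σ = (0.8629 − 0.1222)/(0.7722 − (-0.5534)) = 0.559.
μ = 0.1222 − (-0.5534)·0.559 = 0.431.

μ ≈ 0.431, σ ≈ 0.559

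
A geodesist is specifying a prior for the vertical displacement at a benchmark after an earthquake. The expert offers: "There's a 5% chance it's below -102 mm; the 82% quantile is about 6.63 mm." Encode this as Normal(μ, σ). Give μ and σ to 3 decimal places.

The p-quantile of Normal(μ,σ) is μ + z_p·σ, with z_{0.05} = -1.645 and z_{0.82} = 0.9154.
Eliminate σ: μ = (z₂·x₁ − z₁·x₂)/(z₂ − z₁) = (0.9154·-102 − (-1.645)·6.63)/2.56 = -32.209.
Then σ = (x₂ − x₁)/(z₂ − z₁) = (6.63 − -102)/2.56 = 42.430.

μ = -32.209, σ = 42.430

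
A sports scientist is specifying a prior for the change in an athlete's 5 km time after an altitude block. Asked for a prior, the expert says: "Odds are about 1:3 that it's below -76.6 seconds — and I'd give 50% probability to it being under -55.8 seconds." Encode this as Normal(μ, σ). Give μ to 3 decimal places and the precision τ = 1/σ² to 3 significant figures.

For Normal(μ,σ), the p-quantile is μ + z_p·σ. Here z_{0.25} = -0.6745, z_{0.5} = 0.
So -76.6 = μ − 0.6745σ and -55.8 = μ + 0σ.
Subtracting: σ = (-55.8 − -76.6)/(0 − (-0.6745)) = 30.838.
Then μ = -76.6 − (-0.6745)·30.838 = -55.800.
Precision τ = 1/σ² = 1/30.84² = 0.00105.

μ = -55.800, τ = 0.00105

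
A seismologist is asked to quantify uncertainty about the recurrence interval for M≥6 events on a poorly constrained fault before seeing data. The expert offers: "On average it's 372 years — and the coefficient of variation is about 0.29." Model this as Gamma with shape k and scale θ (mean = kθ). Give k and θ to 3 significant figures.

For Gamma(k, scale θ): mean = kθ, variance = kθ², so CV = 1/√k.
CV = 0.29, hence k = 1/CV² = 11.9.
Then θ = mean/k = 372/11.9 = 31.3.

k ≈ 11.9, θ ≈ 31.3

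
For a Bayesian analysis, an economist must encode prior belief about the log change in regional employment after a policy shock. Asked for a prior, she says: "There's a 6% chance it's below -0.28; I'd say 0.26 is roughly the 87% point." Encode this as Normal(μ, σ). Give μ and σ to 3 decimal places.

μ = 0.033, σ = 0.201

For Normal(μ,σ), the p-quantile is μ + z_p·σ. Here z_{0.06} = -1.555, z_{0.87} = 1.126.
So -0.28 = μ − 1.555σ and 0.26 = μ + 1.126σ.
Subtracting: σ = (0.26 − -0.28)/(1.126 − (-1.555)) = 0.201.
Then μ = -0.28 − (-1.555)·0.201 = 0.033.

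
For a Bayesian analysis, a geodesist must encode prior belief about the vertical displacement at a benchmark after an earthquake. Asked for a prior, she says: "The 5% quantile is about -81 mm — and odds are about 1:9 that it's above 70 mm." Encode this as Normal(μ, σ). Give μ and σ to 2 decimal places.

μ = 3.87, σ = 51.60

The p-quantile of Normal(μ,σ) is μ + z_p·σ, with z_{0.05} = -1.645 and z_{0.9} = 1.282.
Eliminate σ: μ = (z₂·x₁ − z₁·x₂)/(z₂ − z₁) = (1.282·-81 − (-1.645)·70)/2.926 = 3.87.
Then σ = (x₂ − x₁)/(z₂ − z₁) = (70 − -81)/2.926 = 51.60.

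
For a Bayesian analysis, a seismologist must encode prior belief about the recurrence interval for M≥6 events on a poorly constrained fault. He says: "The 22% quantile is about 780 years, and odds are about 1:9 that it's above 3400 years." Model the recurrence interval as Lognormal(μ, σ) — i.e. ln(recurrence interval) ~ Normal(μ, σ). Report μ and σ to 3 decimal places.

If T ~ Lognormal(μ,σ) then ln T ~ Normal(μ,σ), so the p-quantile of ln T is μ + z_p·σ.
ln(780) = 6.659 and ln(3400) = 8.132; z_{0.22} = -0.7722, z_{0.9} = 1.282.
σ = (8.132 − 6.659)/(1.282 − (-0.7722)) = 0.717.
μ = 6.659 − (-0.7722)·0.717 = 7.213.

μ ≈ 7.213, σ ≈ 0.717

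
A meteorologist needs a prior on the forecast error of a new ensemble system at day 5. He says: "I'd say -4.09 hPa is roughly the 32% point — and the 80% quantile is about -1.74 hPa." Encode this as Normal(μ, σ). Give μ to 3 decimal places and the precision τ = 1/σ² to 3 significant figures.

μ = -3.251, τ = 0.31

The p-quantile of Normal(μ,σ) is μ + z_p·σ, with z_{0.32} = -0.4677 and z_{0.8} = 0.8416.
Eliminate σ: μ = (z₂·x₁ − z₁·x₂)/(z₂ − z₁) = (0.8416·-4.09 − (-0.4677)·-1.74)/1.309 = -3.251.
Then σ = (x₂ − x₁)/(z₂ − z₁) = (-1.74 − -4.09)/1.309 = 1.795.
Precision τ = 1/σ² = 1/1.795² = 0.31.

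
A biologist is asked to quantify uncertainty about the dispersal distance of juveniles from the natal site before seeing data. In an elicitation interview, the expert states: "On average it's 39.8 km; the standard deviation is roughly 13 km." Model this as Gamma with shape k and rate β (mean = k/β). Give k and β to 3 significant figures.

For Gamma(k, rate β): mean = k/β, variance = k/β², so CV = 1/√k.
CV = SD/mean = 13/39.8 = 0.3266, hence k = 1/CV² = 9.37.
Then β = k/mean = 9.37/39.8 = 0.236.

k ≈ 9.37, β ≈ 0.236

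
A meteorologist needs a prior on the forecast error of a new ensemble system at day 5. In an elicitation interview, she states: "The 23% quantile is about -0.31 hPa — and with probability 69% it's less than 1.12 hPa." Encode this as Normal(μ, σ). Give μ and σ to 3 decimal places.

μ = 0.546, σ = 1.158

For Normal(μ,σ), the p-quantile is μ + z_p·σ. Here z_{0.23} = -0.7388, z_{0.69} = 0.4959.
So -0.31 = μ − 0.7388σ and 1.12 = μ + 0.4959σ.
Subtracting: σ = (1.12 − -0.31)/(0.4959 − (-0.7388)) = 1.158.
Then μ = -0.31 − (-0.7388)·1.158 = 0.546.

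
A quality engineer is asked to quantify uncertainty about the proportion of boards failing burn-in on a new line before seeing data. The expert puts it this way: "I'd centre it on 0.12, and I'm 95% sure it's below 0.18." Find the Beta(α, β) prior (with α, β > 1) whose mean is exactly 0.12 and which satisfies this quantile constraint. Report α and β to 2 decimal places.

With mean 0.12 fixed, write α = 0.12s, β = 0.88s where s = α+β.
Need P(θ < 0.18) = 0.95 under Beta(0.12s, 0.88s). Normal approximation: (q−m)/√(m(1−m)/s) ≈ z_{0.95} = 1.64, so s ≈ 0.12·0.88·(1.64)²/(0.18−0.12)² = 79.4.
At s = 79.4: P(θ<0.18) ≈ 0.939. Adjusting to match 0.95 gives s ≈ 91.38.
So α = 0.12·91.38 ≈ 10.97, β = 0.88·91.38 ≈ 80.41.

α ≈ 10.97, β ≈ 80.41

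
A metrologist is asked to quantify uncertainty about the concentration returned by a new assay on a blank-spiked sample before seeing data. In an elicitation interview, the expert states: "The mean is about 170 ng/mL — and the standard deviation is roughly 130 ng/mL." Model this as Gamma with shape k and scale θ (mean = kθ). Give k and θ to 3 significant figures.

For Gamma(k, scale θ): mean = kθ, variance = kθ², so CV = 1/√k.
CV = SD/mean = 130/170 = 0.7647, hence k = 1/CV² = 1.71.
Then θ = mean/k = 170/1.71 = 99.4.

k ≈ 1.71, θ ≈ 99.4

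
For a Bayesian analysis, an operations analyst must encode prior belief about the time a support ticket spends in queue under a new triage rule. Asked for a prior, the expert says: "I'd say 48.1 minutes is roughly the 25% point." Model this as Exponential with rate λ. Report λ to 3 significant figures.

λ ≈ 0.00598

P(T < 48.1) = 1 − e^(−λ·48.1) = 0.25, so λ = −ln(1−0.25)/48.1 = −ln(0.75)/48.1 = 0.00598.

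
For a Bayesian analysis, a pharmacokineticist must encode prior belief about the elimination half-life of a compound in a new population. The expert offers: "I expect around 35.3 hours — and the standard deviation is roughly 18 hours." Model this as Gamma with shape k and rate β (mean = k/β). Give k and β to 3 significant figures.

k ≈ 3.85, β ≈ 0.109

For Gamma(k, rate β): mean = k/β, variance = k/β², so CV = 1/√k.
CV = SD/mean = 18/35.3 = 0.5099, hence k = 1/CV² = 3.85.
Then β = k/mean = 3.85/35.3 = 0.109.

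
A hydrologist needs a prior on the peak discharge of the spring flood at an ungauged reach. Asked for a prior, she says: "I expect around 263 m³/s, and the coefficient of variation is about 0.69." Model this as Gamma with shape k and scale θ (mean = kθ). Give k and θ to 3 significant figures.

For Gamma(k, scale θ): mean = kθ, variance = kθ², so CV = 1/√k.
CV = 0.69, hence k = 1/CV² = 2.1.
Then θ = mean/k = 263/2.1 = 125.

k ≈ 2.1, θ ≈ 125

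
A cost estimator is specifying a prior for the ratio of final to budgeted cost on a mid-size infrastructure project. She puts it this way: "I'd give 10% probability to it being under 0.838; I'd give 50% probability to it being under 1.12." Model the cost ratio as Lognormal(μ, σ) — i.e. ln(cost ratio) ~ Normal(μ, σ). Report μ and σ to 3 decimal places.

μ ≈ 0.113, σ ≈ 0.226

If T ~ Lognormal(μ,σ) then ln T ~ Normal(μ,σ), so the p-quantile of ln T is μ + z_p·σ.
ln(0.838) = -0.1767 and ln(1.12) = 0.1133; z_{0.1} = -1.282, z_{0.5} = 0.
σ = (0.1133 − -0.1767)/(0 − (-1.282)) = 0.226.
μ = -0.1767 − (-1.282)·0.226 = 0.113.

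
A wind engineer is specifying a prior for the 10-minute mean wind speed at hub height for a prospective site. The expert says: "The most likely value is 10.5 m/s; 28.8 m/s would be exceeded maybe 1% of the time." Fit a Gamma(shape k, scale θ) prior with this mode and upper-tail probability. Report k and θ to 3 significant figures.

k ≈ 5.52, θ ≈ 2.33

Gamma(k,θ) with k>1 has mode (k−1)θ, so θ = 10.5/(k−1).
Need P(X < 28.8) = 0.99 with θ tied to k this way. Start at k = 2, θ = 10.5: P(X<28.8) ≈ 0.759.
Too low — raise k to concentrate. Iterating converges to k ≈ 5.52.
Then θ = 10.5/(5.52−1) ≈ 2.33.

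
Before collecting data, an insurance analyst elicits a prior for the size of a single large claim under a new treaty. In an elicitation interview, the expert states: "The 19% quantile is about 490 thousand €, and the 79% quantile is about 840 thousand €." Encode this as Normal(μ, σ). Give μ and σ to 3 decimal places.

μ = 672.426, σ = 207.799

For Normal(μ,σ), the p-quantile is μ + z_p·σ. Here z_{0.19} = -0.8779, z_{0.79} = 0.8064.
So 490 = μ − 0.8779σ and 840 = μ + 0.8064σ.
Subtracting: σ = (840 − 490)/(0.8064 − (-0.8779)) = 207.799.
Then μ = 490 − (-0.8779)·207.799 = 672.426.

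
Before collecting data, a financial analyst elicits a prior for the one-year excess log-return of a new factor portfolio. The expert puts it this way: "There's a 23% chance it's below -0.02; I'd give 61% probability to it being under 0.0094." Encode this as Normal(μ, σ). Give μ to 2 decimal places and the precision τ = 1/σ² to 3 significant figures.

μ = 0.00, τ = 1200

For Normal(μ,σ), the p-quantile is μ + z_p·σ. Here z_{0.23} = -0.7388, z_{0.61} = 0.2793.
So -0.02 = μ − 0.7388σ and 0.0094 = μ + 0.2793σ.
Subtracting: σ = (0.0094 − -0.02)/(0.2793 − (-0.7388)) = 0.03.
Then μ = -0.02 − (-0.7388)·0.03 = 0.00.
Precision τ = 1/σ² = 1/0.02888² = 1200.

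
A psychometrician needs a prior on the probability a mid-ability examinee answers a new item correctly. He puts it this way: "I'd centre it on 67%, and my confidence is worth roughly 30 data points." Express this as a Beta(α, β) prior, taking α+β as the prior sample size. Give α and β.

Under the effective-sample-size interpretation, Beta(α, β) has prior mean α/(α+β) and prior sample size α+β.
So α+β = 30 and α/(α+β) = 0.67, giving α = 0.67·30 = 20.1 and β = 30 − 20.1 = 9.9.

α = 20.1, β = 9.9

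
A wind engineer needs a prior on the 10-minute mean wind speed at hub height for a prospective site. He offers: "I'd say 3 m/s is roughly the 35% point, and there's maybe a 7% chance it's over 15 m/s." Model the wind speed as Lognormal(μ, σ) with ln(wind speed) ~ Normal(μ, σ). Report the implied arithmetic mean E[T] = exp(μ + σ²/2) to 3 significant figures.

E[T] ≈ 6.08 m/s

If T ~ Lognormal(μ,σ) then ln T ~ Normal(μ,σ), so the p-quantile of ln T is μ + z_p·σ.
ln(3) = 1.099 and ln(15) = 2.708; z_{0.35} = -0.3853, z_{0.93} = 1.476.
σ = (2.708 − 1.099)/(1.476 − (-0.3853)) = 0.865.
μ = 1.099 − (-0.3853)·0.865 = 1.432.
E[T] = exp(μ + σ²/2) = exp(1.432 + 0.3739) = 6.08 m/s.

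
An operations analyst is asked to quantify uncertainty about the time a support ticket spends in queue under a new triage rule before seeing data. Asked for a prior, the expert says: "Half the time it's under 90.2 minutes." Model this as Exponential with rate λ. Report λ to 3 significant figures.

λ ≈ 0.00768

Exponential median = ln 2 / λ, so λ = ln 2 / 90.2 = 0.00768.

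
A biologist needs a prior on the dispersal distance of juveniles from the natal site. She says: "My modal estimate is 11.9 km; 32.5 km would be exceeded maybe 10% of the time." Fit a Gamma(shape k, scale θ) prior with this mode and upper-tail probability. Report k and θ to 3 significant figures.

Gamma(k,θ) with k>1 has mode (k−1)θ, so θ = 11.9/(k−1).
Need P(X < 32.5) = 0.9 with θ tied to k this way. Start at k = 2, θ = 11.9: P(X<32.5) ≈ 0.757.
Too low — raise k to concentrate. Iterating converges to k ≈ 2.9.
Then θ = 11.9/(2.9−1) ≈ 6.28.

k ≈ 2.9, θ ≈ 6.28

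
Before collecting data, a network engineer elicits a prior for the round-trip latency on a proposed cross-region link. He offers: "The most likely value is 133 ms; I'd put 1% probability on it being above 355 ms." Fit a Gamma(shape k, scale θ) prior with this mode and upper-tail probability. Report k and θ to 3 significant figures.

k ≈ 5.8, θ ≈ 27.7

Gamma(k,θ) with k>1 has mode (k−1)θ, so θ = 133/(k−1).
Need P(X < 355) = 0.99 with θ tied to k this way. Start at k = 2, θ = 133: P(X<355) ≈ 0.746.
Too low — raise k to concentrate. Iterating converges to k ≈ 5.8.
Then θ = 133/(5.8−1) ≈ 27.7.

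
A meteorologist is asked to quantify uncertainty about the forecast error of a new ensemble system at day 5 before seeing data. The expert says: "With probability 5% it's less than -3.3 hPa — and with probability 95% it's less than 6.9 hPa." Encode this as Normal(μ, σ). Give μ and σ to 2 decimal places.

μ = 1.80, σ = 3.10

For Normal(μ,σ), the p-quantile is μ + z_p·σ. Here z_{0.05} = -1.645, z_{0.95} = 1.645.
So -3.3 = μ − 1.645σ and 6.9 = μ + 1.645σ.
Subtracting: σ = (6.9 − -3.3)/(1.645 − (-1.645)) = 3.10.
Then μ = -3.3 − (-1.645)·3.10 = 1.80.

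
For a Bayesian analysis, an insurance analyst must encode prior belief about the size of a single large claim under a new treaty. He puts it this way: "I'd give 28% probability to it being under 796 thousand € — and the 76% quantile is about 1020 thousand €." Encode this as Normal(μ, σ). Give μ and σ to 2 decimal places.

μ = 897.27, σ = 173.76

For Normal(μ,σ), the p-quantile is μ + z_p·σ. Here z_{0.28} = -0.5828, z_{0.76} = 0.7063.
So 796 = μ − 0.5828σ and 1020 = μ + 0.7063σ.
Subtracting: σ = (1020 − 796)/(0.7063 − (-0.5828)) = 173.76.
Then μ = 796 − (-0.5828)·173.76 = 897.27.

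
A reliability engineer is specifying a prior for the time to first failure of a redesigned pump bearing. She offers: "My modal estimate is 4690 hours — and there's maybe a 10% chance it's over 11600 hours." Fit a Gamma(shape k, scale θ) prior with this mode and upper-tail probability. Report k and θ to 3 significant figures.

Gamma(k,θ) with k>1 has mode (k−1)θ, so θ = 4690/(k−1).
Need P(X < 11600) = 0.9 with θ tied to k this way. Start at k = 2, θ = 4690: P(X<11600) ≈ 0.707.
Too low — raise k to concentrate. Iterating converges to k ≈ 3.34.
Then θ = 4690/(3.34−1) ≈ 2000.

k ≈ 3.34, θ ≈ 2000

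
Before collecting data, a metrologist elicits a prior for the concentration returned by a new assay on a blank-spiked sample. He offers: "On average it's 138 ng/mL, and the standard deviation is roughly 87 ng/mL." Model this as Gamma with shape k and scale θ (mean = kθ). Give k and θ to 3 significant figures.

For Gamma(k, scale θ): mean = kθ, variance = kθ², so CV = 1/√k.
CV = SD/mean = 87/138 = 0.6304, hence k = 1/CV² = 2.52.
Then θ = mean/k = 138/2.52 = 54.8.

k ≈ 2.52, θ ≈ 54.8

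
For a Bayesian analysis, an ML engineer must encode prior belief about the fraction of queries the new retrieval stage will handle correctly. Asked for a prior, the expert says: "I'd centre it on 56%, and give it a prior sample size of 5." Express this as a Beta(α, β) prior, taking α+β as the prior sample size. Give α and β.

α = 2.8, β = 2.2

Under the effective-sample-size interpretation, Beta(α, β) has prior mean α/(α+β) and prior sample size α+β.
So α+β = 5 and α/(α+β) = 0.56, giving α = 0.56·5 = 2.8 and β = 5 − 2.8 = 2.2.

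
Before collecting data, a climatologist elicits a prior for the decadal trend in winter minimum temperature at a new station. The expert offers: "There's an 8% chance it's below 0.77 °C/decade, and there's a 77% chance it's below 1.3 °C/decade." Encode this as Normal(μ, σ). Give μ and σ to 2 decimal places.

μ = 1.12, σ = 0.25

The p-quantile of Normal(μ,σ) is μ + z_p·σ, with z_{0.08} = -1.405 and z_{0.77} = 0.7388.
Eliminate σ: μ = (z₂·x₁ − z₁·x₂)/(z₂ − z₁) = (0.7388·0.77 − (-1.405)·1.3)/2.144 = 1.12.
Then σ = (x₂ − x₁)/(z₂ − z₁) = (1.3 − 0.77)/2.144 = 0.25.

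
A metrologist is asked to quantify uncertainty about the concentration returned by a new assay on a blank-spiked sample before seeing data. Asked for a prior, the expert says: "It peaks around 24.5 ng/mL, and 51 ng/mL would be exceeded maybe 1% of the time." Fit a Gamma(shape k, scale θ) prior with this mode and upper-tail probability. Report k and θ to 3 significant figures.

Gamma(k,θ) with k>1 has mode (k−1)θ, so θ = 24.5/(k−1).
Need P(X < 51) = 0.99 with θ tied to k this way. Start at k = 2, θ = 24.5: P(X<51) ≈ 0.616.
Too low — raise k to concentrate. Iterating converges to k ≈ 10.1.
Then θ = 24.5/(10.1−1) ≈ 2.7.

k ≈ 10.1, θ ≈ 2.7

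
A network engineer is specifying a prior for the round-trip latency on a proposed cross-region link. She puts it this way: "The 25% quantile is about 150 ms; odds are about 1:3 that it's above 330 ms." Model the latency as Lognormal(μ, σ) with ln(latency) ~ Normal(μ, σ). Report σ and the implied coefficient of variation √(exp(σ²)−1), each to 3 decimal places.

σ ≈ 0.584, CV ≈ 0.638

If T ~ Lognormal(μ,σ) then ln T ~ Normal(μ,σ), so the p-quantile of ln T is μ + z_p·σ.
ln(150) = 5.011 and ln(330) = 5.799; z_{0.25} = -0.6745, z_{0.75} = 0.6745.
σ = (5.799 − 5.011)/(0.6745 − (-0.6745)) = 0.584.
μ = 5.011 − (-0.6745)·0.584 = 5.405.
CV = √(exp(σ²)−1) = √(exp(0.3416)−1) = 0.638.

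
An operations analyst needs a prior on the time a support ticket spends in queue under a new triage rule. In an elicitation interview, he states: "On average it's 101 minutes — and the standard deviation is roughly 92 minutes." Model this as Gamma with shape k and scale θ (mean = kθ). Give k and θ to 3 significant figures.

For Gamma(k, scale θ): mean = kθ, variance = kθ², so CV = 1/√k.
CV = SD/mean = 92/101 = 0.9109, hence k = 1/CV² = 1.21.
Then θ = mean/k = 101/1.21 = 83.8.

k ≈ 1.21, θ ≈ 83.8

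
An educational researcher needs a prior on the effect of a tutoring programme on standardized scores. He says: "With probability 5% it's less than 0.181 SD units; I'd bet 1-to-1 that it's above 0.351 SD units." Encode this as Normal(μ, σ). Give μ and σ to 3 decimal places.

The p-quantile of Normal(μ,σ) is μ + z_p·σ, with z_{0.05} = -1.645 and z_{0.5} = 0.
Eliminate σ: μ = (z₂·x₁ − z₁·x₂)/(z₂ − z₁) = (0·0.181 − (-1.645)·0.351)/1.645 = 0.351.
Then σ = (x₂ − x₁)/(z₂ − z₁) = (0.351 − 0.181)/1.645 = 0.103.

μ = 0.351, σ = 0.103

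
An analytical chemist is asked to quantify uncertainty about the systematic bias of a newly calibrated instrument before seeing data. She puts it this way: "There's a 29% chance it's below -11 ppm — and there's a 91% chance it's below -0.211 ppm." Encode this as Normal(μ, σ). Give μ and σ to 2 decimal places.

The p-quantile of Normal(μ,σ) is μ + z_p·σ, with z_{0.29} = -0.5534 and z_{0.91} = 1.341.
Eliminate σ: μ = (z₂·x₁ − z₁·x₂)/(z₂ − z₁) = (1.341·-11 − (-0.5534)·-0.211)/1.894 = -7.85.
Then σ = (x₂ − x₁)/(z₂ − z₁) = (-0.211 − -11)/1.894 = 5.70.

μ = -7.85, σ = 5.70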